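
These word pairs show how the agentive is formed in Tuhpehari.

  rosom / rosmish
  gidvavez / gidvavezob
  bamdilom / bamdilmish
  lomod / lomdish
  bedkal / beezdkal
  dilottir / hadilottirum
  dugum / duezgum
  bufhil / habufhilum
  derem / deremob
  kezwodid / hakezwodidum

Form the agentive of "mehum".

"mehum" has last vowel 'u'. The one such stem in the data (dugum → duezgum) inserts -ez- after the first vowel (as does bedkal), so the same rule applies.
So mehum → meezhum.

meezhum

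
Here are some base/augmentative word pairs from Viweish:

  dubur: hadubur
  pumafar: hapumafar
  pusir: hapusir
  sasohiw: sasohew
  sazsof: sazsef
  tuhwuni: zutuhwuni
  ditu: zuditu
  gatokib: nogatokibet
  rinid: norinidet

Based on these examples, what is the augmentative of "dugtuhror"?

hadugtuhror

pusir and sasohiw both have last vowel 'i' yet inflect differently (hapusir, sasohew), so the last vowel is not what conditions the rule; the final letter is.
"dugtuhror" ends in -r. The stems ending in -r (dubur → hadubur, pumafar → hapumafar, pusir → hapusir) add the prefix ha-.
The other patterns: stems ending in -f or -w change the last vowel to 'e'; stems ending in -i or -u add the prefix zu-; stems ending in -b or -d add no- … -et around the stem.
So dugtuhror → hadugtuhror.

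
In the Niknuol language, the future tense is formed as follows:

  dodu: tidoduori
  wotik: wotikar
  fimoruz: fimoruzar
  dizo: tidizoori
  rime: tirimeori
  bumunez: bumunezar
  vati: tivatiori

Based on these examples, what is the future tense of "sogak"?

sogakar

rime and bumunez both have last vowel 'e' yet inflect differently (tirimeori, bumunezar), so the last vowel is not what conditions the rule; whether the stem ends in a vowel or a consonant is.
"sogak" ends in a consonant. The stems ending in a consonant (bumunez → bumunezar, wotik → wotikar, fimoruz → fimoruzar) add -ar.
The other pattern: stems ending in a vowel add ti- … -ori around the stem.
So sogak → sogakar.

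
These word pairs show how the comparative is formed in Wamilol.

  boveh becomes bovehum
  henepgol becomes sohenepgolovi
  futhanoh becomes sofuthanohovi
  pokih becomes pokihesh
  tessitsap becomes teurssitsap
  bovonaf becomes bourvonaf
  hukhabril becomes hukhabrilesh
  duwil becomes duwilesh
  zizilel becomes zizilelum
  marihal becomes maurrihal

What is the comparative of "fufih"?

marihal and hukhabril both end in -l yet inflect differently (maurrihal, hukhabrilesh), so the final letter is not what conditions the rule; the last vowel is.
"fufih" has last vowel 'i'. The stems whose last vowel is 'i' (pokih → pokihesh, hukhabril → hukhabrilesh, duwil → duwilesh) add -esh.
So fufih → fufihesh.

fufihesh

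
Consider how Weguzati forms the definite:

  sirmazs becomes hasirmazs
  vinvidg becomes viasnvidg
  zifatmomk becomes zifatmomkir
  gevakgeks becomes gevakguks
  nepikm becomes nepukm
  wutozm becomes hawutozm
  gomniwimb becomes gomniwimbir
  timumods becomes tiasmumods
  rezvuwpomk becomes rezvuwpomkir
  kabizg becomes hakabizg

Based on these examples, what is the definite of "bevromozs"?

"bevromozs" has second-to-last letter 'z'. The stems whose second-to-last letter is 'z' (sirmazs → hasirmazs, wutozm → hawutozm, kabizg → hakabizg) add the prefix ha-.
So bevromozs → habevromozs.

habevromozs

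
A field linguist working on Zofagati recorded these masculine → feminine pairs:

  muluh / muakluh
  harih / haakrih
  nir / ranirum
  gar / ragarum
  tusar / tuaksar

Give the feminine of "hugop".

gar and tusar both end in -r yet inflect differently (ragarum, tuaksar), so the final letter is not what conditions the rule; the number of vowels is.
"hugop" has 2 vowels. The stems with 2 vowels (tusar → tuaksar, muluh → muakluh, harih → haakrih) insert -ak- after the first vowel.
The other pattern: stems with 1 vowel add ra- … -um around the stem.
So hugop → huakgop.

huakgop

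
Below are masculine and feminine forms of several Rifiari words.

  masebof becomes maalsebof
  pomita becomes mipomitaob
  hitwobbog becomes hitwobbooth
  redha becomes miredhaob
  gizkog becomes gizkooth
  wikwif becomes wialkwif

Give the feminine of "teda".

"teda" ends in -a. The stems ending in -a (pomita → mipomitaob, redha → miredhaob) add mi- … -ob around the stem.
So teda → mitedaob.

mitedaob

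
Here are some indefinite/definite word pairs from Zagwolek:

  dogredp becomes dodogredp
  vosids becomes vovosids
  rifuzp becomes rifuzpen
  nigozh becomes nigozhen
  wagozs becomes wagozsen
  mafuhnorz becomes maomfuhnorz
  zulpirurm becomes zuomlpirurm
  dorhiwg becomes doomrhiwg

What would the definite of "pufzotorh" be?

"pufzotorh" has second-to-last letter 'r'. The stems whose second-to-last letter is 'r' (mafuhnorz → maomfuhnorz, zulpirurm → zuomlpirurm) insert -om- after the first vowel.
So pufzotorh → puomfzotorh.

puomfzotorh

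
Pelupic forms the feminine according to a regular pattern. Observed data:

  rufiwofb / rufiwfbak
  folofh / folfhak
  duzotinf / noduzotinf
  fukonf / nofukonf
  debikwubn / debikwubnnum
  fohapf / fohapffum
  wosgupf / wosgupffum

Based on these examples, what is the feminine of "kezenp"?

"kezenp" has second-to-last letter 'n'. The stems whose second-to-last letter is 'n' (duzotinf → noduzotinf, fukonf → nofukonf) add the prefix no-.
The other patterns: stems whose second-to-last letter is 'f' delete the last vowel and add -ak; stems whose second-to-last letter is 'b' or 'p' double the final consonant and add -um.
So kezenp → nokezenp.

nokezenp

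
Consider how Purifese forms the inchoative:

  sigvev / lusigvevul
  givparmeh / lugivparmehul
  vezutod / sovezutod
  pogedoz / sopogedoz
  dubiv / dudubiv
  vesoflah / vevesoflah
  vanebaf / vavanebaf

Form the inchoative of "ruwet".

luruwetul

"ruwet" has last vowel 'e'. The stems whose last vowel is 'e' (sigvev → lusigvevul, givparmeh → lugivparmehul) add lu- … -ul around the stem.
The other patterns: stems whose last vowel is 'o' add the prefix so-; stems whose last vowel is 'a' or 'i' repeat the first consonant+vowel as a prefix.
So ruwet → luruwetul.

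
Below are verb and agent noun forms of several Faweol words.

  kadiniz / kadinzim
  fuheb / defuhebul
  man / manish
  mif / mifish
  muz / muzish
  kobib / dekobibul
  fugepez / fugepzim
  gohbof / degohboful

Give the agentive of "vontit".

mif and gohbof both end in -f yet inflect differently (mifish, degohboful), so the final letter is not what conditions the rule; the number of vowels is.
"vontit" has 2 vowels. The stems with 2 vowels (fuheb → defuhebul, gohbof → degohboful, kobib → dekobibul) add de- … -ul around the stem.
The other patterns: stems with 1 vowel add -ish; stems with 3 vowels delete the last vowel and add -im.
So vontit → devontitul.

devontitul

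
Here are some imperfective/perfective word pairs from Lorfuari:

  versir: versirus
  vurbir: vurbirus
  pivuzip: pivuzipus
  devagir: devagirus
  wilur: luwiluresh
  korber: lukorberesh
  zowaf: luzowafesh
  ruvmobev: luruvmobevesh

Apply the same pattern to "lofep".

versir and wilur both end in -r yet inflect differently (versirus, luwiluresh), so the final letter is not what conditions the rule; the last vowel is.
"lofep" has last vowel 'e'. The stems whose last vowel is 'e' (korber → lukorberesh, ruvmobev → luruvmobevesh) add lu- … -esh around the stem.
So lofep → lulofepesh.

lulofepesh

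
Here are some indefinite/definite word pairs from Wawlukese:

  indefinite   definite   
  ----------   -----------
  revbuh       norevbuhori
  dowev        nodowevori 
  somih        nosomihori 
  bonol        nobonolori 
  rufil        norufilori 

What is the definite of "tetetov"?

Every pair shown (revbuh → norevbuhori, dowev → nodowevori, somih → nosomihori, …) follows the same rule: add no- … -ori around the stem.
So tetetov → notetetovori.

notetetovori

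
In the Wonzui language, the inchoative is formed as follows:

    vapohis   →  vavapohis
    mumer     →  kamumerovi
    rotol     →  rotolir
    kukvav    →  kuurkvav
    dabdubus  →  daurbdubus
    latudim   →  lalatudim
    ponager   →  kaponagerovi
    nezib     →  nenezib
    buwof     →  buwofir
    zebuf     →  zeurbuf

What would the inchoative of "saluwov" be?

saluwovir

"saluwov" has last vowel 'o'. The stems whose last vowel is 'o' (rotol → rotolir, buwof → buwofir) add -ir.
So saluwov → saluwovir.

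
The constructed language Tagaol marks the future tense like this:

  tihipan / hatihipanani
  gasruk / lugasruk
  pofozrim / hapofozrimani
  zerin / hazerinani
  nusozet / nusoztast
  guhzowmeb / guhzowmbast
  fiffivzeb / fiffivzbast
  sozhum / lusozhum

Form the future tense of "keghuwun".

sozhum and pofozrim both end in -m yet inflect differently (lusozhum, hapofozrimani), so the final letter is not what conditions the rule; the last vowel is.
"keghuwun" has last vowel 'u'. The stems whose last vowel is 'u' (sozhum → lusozhum, gasruk → lugasruk) add the prefix lu-.
The other patterns: stems whose last vowel is 'e' delete the last vowel and add -ast; stems whose last vowel is 'a' or 'i' add ha- … -ani around the stem.
So keghuwun → lukeghuwun.

lukeghuwun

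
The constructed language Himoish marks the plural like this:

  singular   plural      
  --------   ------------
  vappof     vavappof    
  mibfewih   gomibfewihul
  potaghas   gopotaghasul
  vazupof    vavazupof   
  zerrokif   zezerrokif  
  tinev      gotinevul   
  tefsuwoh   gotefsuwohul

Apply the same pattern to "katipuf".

"katipuf" ends in -f. The stems ending in -f (zerrokif → zezerrokif, vappof → vavappof, vazupof → vavazupof) repeat the first consonant+vowel as a prefix.
So katipuf → kakatipuf.

kakatipuf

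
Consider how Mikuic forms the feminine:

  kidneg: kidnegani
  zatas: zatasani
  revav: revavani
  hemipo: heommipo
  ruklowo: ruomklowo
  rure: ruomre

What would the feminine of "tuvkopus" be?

tuvkopusani

kidneg and rure both have last vowel 'e' yet inflect differently (kidnegani, ruomre), so the last vowel is not what conditions the rule; whether the stem ends in a vowel or a consonant is.
"tuvkopus" ends in a consonant. The stems ending in a consonant (kidneg → kidnegani, zatas → zatasani, revav → revavani) add -ani.
The other pattern: stems ending in a vowel insert -om- after the first vowel.
So tuvkopus → tuvkopusani.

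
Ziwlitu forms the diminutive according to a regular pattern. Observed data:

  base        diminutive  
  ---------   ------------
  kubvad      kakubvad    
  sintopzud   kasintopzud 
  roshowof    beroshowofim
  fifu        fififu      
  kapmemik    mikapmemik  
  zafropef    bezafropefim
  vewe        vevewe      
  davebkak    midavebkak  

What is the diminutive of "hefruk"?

mihefruk

kubvad and davebkak both have last vowel 'a' yet inflect differently (kakubvad, midavebkak), so the last vowel is not what conditions the rule; the final letter is.
"hefruk" ends in -k. The stems ending in -k (kapmemik → mikapmemik, davebkak → midavebkak) add the prefix mi-.
The other patterns: stems ending in -d add the prefix ka-; stems ending in -f add be- … -im around the stem; stems ending in -e or -u repeat the first consonant+vowel as a prefix.
So hefruk → mihefruk.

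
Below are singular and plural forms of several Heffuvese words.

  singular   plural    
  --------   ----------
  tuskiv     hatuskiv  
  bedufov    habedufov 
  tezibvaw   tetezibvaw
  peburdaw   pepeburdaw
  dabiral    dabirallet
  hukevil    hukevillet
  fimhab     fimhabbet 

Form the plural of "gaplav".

hagaplav

tezibvaw and dabiral both have last vowel 'a' yet inflect differently (tetezibvaw, dabirallet), so the last vowel is not what conditions the rule; the final letter is.
"gaplav" ends in -v. The stems ending in -v (tuskiv → hatuskiv, bedufov → habedufov) add the prefix ha-.
So gaplav → hagaplav.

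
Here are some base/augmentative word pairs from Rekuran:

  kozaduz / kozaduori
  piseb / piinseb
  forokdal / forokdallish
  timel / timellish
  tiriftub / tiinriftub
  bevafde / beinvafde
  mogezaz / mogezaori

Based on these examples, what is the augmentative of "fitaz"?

tiriftub and kozaduz both have last vowel 'u' yet inflect differently (tiinriftub, kozaduori), so the last vowel is not what conditions the rule; the final letter is.
"fitaz" ends in -z. The stems ending in -z (mogezaz → mogezaori, kozaduz → kozaduori) drop the final letter and add -ori.
So fitaz → fitaori.

fitaori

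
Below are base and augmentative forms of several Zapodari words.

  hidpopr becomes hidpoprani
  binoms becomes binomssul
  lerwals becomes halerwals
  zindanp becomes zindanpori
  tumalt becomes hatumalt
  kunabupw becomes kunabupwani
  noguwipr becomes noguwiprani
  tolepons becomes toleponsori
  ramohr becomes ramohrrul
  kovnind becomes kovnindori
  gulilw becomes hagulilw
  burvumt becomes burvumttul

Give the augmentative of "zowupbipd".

tolepons and lerwals both end in -s yet inflect differently (toleponsori, halerwals), so the final letter is not what conditions the rule; the second-to-last letter is.
"zowupbipd" has second-to-last letter 'p'. The stems whose second-to-last letter is 'p' (kunabupw → kunabupwani, hidpopr → hidpoprani, noguwipr → noguwiprani) add -ani.
So zowupbipd → zowupbipdani.

zowupbipdani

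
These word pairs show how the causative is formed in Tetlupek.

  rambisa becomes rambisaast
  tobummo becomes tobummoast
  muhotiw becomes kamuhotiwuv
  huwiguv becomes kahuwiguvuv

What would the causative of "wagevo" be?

wagevoast

rambisa and muhotiw both have 3 vowels yet inflect differently (rambisaast, kamuhotiwuv), so the number of vowels is not what conditions the rule; whether the stem ends in a vowel or a consonant is.
"wagevo" ends in a vowel. The stems ending in a vowel (rambisa → rambisaast, tobummo → tobummoast) add -ast.
So wagevo → wagevoast.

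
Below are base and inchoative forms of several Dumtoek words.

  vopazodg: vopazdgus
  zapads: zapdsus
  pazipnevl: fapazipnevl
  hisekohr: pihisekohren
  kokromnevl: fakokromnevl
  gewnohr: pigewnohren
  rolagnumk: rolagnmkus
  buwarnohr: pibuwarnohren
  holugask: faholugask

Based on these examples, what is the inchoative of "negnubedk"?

negnubdkus

rolagnumk and holugask both end in -k yet inflect differently (rolagnmkus, faholugask), so the final letter is not what conditions the rule; the second-to-last letter is.
"negnubedk" has second-to-last letter 'd'. The stems whose second-to-last letter is 'd' (zapads → zapdsus, vopazodg → vopazdgus) delete the last vowel and add -us.
The other patterns: stems whose second-to-last letter is 'h' add pi- … -en around the stem; stems whose second-to-last letter is 's' or 'v' add the prefix fa-.
So negnubedk → negnubdkus.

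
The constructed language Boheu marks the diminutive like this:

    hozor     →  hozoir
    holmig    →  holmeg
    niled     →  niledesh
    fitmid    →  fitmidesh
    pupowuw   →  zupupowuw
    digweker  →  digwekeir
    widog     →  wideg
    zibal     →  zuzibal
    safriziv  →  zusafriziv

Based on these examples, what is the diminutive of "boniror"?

boniroir

holmig and fitmid both have last vowel 'i' yet inflect differently (holmeg, fitmidesh), so the last vowel is not what conditions the rule; the final letter is.
"boniror" ends in -r. The stems ending in -r (digweker → digwekeir, hozor → hozoir) drop the final letter and add -ir.
So boniror → boniroir.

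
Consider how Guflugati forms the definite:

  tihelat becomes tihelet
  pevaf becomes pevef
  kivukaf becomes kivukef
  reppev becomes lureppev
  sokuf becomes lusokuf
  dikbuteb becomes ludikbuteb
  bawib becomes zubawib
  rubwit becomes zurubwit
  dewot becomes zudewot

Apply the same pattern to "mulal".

mulel

"mulal" has last vowel 'a'. The stems whose last vowel is 'a' (tihelat → tihelet, pevaf → pevef, kivukaf → kivukef) change the last vowel to 'e'.
So mulal → mulel.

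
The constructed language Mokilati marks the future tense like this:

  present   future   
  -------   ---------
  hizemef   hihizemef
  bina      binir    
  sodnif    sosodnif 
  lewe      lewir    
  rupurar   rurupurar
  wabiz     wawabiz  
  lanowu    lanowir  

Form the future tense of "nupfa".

nupfir

rupurar and bina both have last vowel 'a' yet inflect differently (rurupurar, binir), so the last vowel is not what conditions the rule; whether the stem ends in a vowel or a consonant is.
"nupfa" ends in a vowel. The stems ending in a vowel (bina → binir, lanowu → lanowir, lewe → lewir) drop the final letter and add -ir.
The other pattern: stems ending in a consonant repeat the first consonant+vowel as a prefix.
So nupfa → nupfir.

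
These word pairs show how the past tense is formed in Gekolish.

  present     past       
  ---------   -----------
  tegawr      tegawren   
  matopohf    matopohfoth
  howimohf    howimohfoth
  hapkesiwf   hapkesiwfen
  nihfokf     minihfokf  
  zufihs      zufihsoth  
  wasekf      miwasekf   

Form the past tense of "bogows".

bogowsen

hapkesiwf and wasekf both end in -f yet inflect differently (hapkesiwfen, miwasekf), so the final letter is not what conditions the rule; the second-to-last letter is.
"bogows" has second-to-last letter 'w'. The stems whose second-to-last letter is 'w' (tegawr → tegawren, hapkesiwf → hapkesiwfen) add -en.
The other patterns: stems whose second-to-last letter is 'k' add the prefix mi-; stems whose second-to-last letter is 'h' add -oth.
So bogows → bogowsen.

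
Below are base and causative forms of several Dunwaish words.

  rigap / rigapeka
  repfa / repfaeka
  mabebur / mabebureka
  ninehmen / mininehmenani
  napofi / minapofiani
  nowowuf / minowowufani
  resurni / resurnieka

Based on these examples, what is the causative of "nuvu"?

napofi and resurni both end in -i yet inflect differently (minapofiani, resurnieka), so the final letter is not what conditions the rule; the first letter is.
"nuvu" begins with n-. The stems beginning with n- (napofi → minapofiani, nowowuf → minowowufani, ninehmen → mininehmenani) add mi- … -ani around the stem.
So nuvu → minuvuani.

minuvuani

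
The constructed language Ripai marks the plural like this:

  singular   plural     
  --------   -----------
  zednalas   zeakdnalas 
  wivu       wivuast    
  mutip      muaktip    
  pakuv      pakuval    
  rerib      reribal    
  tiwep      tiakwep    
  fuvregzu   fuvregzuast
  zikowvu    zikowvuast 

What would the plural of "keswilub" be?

keswilubal

zikowvu and pakuv both have last vowel 'u' yet inflect differently (zikowvuast, pakuval), so the last vowel is not what conditions the rule; the final letter is.
"keswilub" ends in -b. The one such stem in the data (rerib → reribal) adds -al, so the same rule applies.
So keswilub → keswilubal.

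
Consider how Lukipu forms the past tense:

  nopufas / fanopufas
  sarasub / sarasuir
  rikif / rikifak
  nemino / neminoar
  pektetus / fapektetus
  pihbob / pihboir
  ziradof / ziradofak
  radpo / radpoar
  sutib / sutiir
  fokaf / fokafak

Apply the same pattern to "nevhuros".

"nevhuros" ends in -s. The stems ending in -s (pektetus → fapektetus, nopufas → fanopufas) add the prefix fa-.
So nevhuros → fanevhuros.

fanevhuros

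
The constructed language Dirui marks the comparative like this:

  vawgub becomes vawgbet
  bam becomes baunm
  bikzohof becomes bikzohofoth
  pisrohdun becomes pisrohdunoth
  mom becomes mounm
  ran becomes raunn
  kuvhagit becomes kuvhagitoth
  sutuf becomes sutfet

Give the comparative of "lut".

luunt

"lut" has 1 vowel. The stems with 1 vowel (ran → raunn, bam → baunm, mom → mounm) insert -un- after the first vowel.
So lut → luunt.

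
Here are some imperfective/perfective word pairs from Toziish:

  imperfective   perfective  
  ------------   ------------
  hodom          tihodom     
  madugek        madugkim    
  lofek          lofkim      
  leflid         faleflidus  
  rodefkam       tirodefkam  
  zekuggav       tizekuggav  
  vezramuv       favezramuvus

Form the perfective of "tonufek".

zekuggav and vezramuv both end in -v yet inflect differently (tizekuggav, favezramuvus), so the final letter is not what conditions the rule; the last vowel is.
"tonufek" has last vowel 'e'. The stems whose last vowel is 'e' (madugek → madugkim, lofek → lofkim) delete the last vowel and add -im.
The other patterns: stems whose last vowel is 'a' or 'o' add the prefix ti-; stems whose last vowel is 'i' or 'u' add fa- … -us around the stem.
So tonufek → tonufkim.

tonufkim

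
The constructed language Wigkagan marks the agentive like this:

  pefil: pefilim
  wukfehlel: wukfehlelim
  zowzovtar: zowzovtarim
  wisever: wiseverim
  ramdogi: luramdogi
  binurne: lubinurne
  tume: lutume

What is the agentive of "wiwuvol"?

wiwuvolim

"wiwuvol" ends in a consonant. The stems ending in a consonant (pefil → pefilim, wukfehlel → wukfehlelim, zowzovtar → zowzovtarim) add -im.
So wiwuvol → wiwuvolim.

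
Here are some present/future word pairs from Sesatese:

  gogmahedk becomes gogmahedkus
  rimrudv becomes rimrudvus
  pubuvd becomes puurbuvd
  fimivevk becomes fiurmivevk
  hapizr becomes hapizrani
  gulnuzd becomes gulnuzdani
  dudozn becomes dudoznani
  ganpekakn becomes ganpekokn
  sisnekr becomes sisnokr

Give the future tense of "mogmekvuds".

gogmahedk and fimivevk both end in -k yet inflect differently (gogmahedkus, fiurmivevk), so the final letter is not what conditions the rule; the second-to-last letter is.
"mogmekvuds" has second-to-last letter 'd'. The stems whose second-to-last letter is 'd' (gogmahedk → gogmahedkus, rimrudv → rimrudvus) add -us.
The other patterns: stems whose second-to-last letter is 'v' insert -ur- after the first vowel; stems whose second-to-last letter is 'z' add -ani; stems whose second-to-last letter is 'k' change the last vowel to 'o'.
So mogmekvuds → mogmekvudsus.

mogmekvudsus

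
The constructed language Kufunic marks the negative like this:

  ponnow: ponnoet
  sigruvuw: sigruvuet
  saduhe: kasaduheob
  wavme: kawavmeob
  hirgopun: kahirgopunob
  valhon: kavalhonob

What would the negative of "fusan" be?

kafusanob

"fusan" ends in -n. The stems ending in -n (hirgopun → kahirgopunob, valhon → kavalhonob) add ka- … -ob around the stem.
The other pattern: stems ending in -w drop the final letter and add -et.
So fusan → kafusanob.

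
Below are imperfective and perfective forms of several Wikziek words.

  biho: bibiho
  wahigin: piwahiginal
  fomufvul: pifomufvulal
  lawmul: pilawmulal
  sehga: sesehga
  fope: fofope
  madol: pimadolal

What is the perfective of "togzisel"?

pitogziselal

"togzisel" ends in a consonant. The stems ending in a consonant (lawmul → pilawmulal, wahigin → piwahiginal, fomufvul → pifomufvulal) add pi- … -al around the stem.
The other pattern: stems ending in a vowel repeat the first consonant+vowel as a prefix.
So togzisel → pitogziselal.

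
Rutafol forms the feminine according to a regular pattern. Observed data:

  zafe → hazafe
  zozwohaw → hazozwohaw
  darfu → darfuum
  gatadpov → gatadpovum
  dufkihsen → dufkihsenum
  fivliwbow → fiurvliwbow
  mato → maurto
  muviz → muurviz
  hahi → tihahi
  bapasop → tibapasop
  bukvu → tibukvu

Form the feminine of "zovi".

"zovi" begins with z-. The stems beginning with z- (zafe → hazafe, zozwohaw → hazozwohaw) add the prefix ha-.
So zovi → hazovi.

hazovi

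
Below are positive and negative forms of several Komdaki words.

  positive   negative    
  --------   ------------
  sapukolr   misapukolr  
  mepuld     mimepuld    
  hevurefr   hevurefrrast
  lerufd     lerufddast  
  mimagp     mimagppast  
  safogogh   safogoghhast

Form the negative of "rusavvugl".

rusavvugllast

sapukolr and hevurefr both end in -r yet inflect differently (misapukolr, hevurefrrast), so the final letter is not what conditions the rule; the second-to-last letter is.
"rusavvugl" has second-to-last letter 'g'. The stems whose second-to-last letter is 'g' (mimagp → mimagppast, safogogh → safogoghhast) double the final consonant and add -ast.
The other pattern: stems whose second-to-last letter is 'l' add the prefix mi-.
So rusavvugl → rusavvugllast.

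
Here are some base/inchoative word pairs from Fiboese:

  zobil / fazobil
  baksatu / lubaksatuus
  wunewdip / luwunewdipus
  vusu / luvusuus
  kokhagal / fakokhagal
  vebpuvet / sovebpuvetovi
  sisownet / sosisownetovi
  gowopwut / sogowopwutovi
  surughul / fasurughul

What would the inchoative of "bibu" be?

surughul and gowopwut both have last vowel 'u' yet inflect differently (fasurughul, sogowopwutovi), so the last vowel is not what conditions the rule; the final letter is.
"bibu" ends in -u. The stems ending in -u (vusu → luvusuus, baksatu → lubaksatuus) add lu- … -us around the stem.
The other patterns: stems ending in -l add the prefix fa-; stems ending in -t add so- … -ovi around the stem.
So bibu → lubibuus.

lubibuus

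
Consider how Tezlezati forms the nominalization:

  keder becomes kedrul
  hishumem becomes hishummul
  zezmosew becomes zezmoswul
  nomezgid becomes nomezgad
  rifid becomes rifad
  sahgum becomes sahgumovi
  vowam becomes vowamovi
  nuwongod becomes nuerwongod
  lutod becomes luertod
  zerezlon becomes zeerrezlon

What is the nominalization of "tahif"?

hishumem and sahgum both end in -m yet inflect differently (hishummul, sahgumovi), so the final letter is not what conditions the rule; the last vowel is.
"tahif" has last vowel 'i'. The stems whose last vowel is 'i' (nomezgid → nomezgad, rifid → rifad) change the last vowel to 'a'.
The other patterns: stems whose last vowel is 'e' delete the last vowel and add -ul; stems whose last vowel is 'a' or 'u' add -ovi; stems whose last vowel is 'o' insert -er- after the first vowel.
So tahif → tahaf.

tahaf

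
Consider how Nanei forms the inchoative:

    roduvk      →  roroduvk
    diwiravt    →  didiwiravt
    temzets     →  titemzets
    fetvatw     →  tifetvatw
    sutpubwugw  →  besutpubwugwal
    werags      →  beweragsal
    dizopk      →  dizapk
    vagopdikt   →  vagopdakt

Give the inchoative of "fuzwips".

fuzwaps

fetvatw and sutpubwugw both end in -w yet inflect differently (tifetvatw, besutpubwugwal), so the final letter is not what conditions the rule; the second-to-last letter is.
"fuzwips" has second-to-last letter 'p'. The one such stem in the data (dizopk → dizapk) changes the last vowel to 'a' (as does vagopdikt), so the same rule applies.
The other patterns: stems whose second-to-last letter is 'v' repeat the first consonant+vowel as a prefix; stems whose second-to-last letter is 't' add the prefix ti-; stems whose second-to-last letter is 'g' add be- … -al around the stem.
So fuzwips → fuzwaps.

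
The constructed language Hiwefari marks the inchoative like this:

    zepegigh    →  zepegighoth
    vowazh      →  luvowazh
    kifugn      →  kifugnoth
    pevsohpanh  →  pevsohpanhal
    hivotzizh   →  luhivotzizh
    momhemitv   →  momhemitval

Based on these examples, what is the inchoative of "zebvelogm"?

zebvelogmoth

zepegigh and hivotzizh both end in -h yet inflect differently (zepegighoth, luhivotzizh), so the final letter is not what conditions the rule; the second-to-last letter is.
"zebvelogm" has second-to-last letter 'g'. The stems whose second-to-last letter is 'g' (kifugn → kifugnoth, zepegigh → zepegighoth) add -oth.
So zebvelogm → zebvelogmoth.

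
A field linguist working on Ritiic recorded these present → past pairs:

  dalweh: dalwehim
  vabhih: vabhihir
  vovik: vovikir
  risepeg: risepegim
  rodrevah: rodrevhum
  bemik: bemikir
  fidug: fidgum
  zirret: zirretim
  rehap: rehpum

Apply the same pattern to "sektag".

vabhih and rodrevah both end in -h yet inflect differently (vabhihir, rodrevhum), so the final letter is not what conditions the rule; the last vowel is.
"sektag" has last vowel 'a'. The stems whose last vowel is 'a' (rodrevah → rodrevhum, rehap → rehpum) delete the last vowel and add -um.
So sektag → sektgum.

sektgum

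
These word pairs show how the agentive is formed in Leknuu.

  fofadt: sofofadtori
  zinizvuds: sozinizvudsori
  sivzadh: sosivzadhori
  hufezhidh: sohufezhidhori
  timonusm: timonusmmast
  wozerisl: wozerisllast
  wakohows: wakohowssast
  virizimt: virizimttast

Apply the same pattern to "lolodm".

sololodmori

"lolodm" has second-to-last letter 'd'. The stems whose second-to-last letter is 'd' (fofadt → sofofadtori, zinizvuds → sozinizvudsori, sivzadh → sosivzadhori) add so- … -ori around the stem.
The other pattern: stems whose second-to-last letter is 'm', 's' or 'w' double the final consonant and add -ast.
So lolodm → sololodmori.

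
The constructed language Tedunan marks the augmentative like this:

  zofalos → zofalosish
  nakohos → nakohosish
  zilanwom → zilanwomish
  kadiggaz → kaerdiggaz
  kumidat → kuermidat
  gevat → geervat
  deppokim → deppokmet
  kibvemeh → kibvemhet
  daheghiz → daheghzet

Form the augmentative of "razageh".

"razageh" has last vowel 'e'. The one such stem in the data (kibvemeh → kibvemhet) deletes the last vowel and adds -et (as do deppokim, daheghiz), so the same rule applies.
So razageh → razaghet.

razaghet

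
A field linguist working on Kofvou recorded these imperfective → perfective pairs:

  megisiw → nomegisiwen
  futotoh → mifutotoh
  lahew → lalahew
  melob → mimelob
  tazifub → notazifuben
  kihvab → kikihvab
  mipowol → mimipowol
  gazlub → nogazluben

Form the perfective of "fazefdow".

mifazefdow

kihvab and melob both end in -b yet inflect differently (kikihvab, mimelob), so the final letter is not what conditions the rule; the last vowel is.
"fazefdow" has last vowel 'o'. The stems whose last vowel is 'o' (melob → mimelob, mipowol → mimipowol, futotoh → mifutotoh) add the prefix mi-.
The other patterns: stems whose last vowel is 'a' or 'e' repeat the first consonant+vowel as a prefix; stems whose last vowel is 'i' or 'u' add no- … -en around the stem.
So fazefdow → mifazefdow.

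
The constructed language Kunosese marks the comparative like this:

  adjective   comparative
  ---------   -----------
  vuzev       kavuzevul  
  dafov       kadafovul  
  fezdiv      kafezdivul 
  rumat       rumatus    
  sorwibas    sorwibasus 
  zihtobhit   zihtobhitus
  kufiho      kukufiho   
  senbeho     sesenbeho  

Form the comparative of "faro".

fezdiv and zihtobhit both have last vowel 'i' yet inflect differently (kafezdivul, zihtobhitus), so the last vowel is not what conditions the rule; the final letter is.
"faro" ends in -o. The stems ending in -o (kufiho → kukufiho, senbeho → sesenbeho) repeat the first consonant+vowel as a prefix.
The other patterns: stems ending in -v add ka- … -ul around the stem; stems ending in -s or -t add -us.
So faro → fafaro.

fafaro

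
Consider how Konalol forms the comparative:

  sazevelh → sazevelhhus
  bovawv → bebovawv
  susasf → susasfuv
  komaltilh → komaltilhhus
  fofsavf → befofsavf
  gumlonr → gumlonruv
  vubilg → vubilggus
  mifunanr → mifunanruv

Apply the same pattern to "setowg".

besetowg

susasf and fofsavf both end in -f yet inflect differently (susasfuv, befofsavf), so the final letter is not what conditions the rule; the second-to-last letter is.
"setowg" has second-to-last letter 'w'. The one such stem in the data (bovawv → bebovawv) adds the prefix be-, so the same rule applies.
The other patterns: stems whose second-to-last letter is 'l' double the final consonant and add -us; stems whose second-to-last letter is 'n' or 's' add -uv.
So setowg → besetowg.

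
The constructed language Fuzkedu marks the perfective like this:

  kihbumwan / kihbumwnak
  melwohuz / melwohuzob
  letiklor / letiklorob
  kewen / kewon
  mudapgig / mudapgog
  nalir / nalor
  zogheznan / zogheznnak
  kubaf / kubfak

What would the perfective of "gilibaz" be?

letiklor and nalir both end in -r yet inflect differently (letiklorob, nalor), so the final letter is not what conditions the rule; the last vowel is.
"gilibaz" has last vowel 'a'. The stems whose last vowel is 'a' (kihbumwan → kihbumwnak, kubaf → kubfak, zogheznan → zogheznnak) delete the last vowel and add -ak.
So gilibaz → gilibzak.

gilibzak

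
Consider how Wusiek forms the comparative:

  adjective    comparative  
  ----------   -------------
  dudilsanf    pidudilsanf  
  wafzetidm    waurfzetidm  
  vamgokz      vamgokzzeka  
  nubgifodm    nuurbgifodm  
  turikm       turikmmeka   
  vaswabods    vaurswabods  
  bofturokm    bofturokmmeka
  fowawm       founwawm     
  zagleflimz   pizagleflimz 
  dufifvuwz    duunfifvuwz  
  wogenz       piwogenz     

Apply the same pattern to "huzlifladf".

huurzlifladf

"huzlifladf" has second-to-last letter 'd'. The stems whose second-to-last letter is 'd' (wafzetidm → waurfzetidm, vaswabods → vaurswabods, nubgifodm → nuurbgifodm) insert -ur- after the first vowel.
So huzlifladf → huurzlifladf.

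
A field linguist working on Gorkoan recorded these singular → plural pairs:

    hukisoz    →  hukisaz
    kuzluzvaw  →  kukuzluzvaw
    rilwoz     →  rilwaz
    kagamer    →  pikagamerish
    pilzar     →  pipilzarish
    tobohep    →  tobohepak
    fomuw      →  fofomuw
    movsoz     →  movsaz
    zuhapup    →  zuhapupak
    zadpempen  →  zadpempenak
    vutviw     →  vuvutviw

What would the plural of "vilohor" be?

pivilohorish

kuzluzvaw and pilzar both have last vowel 'a' yet inflect differently (kukuzluzvaw, pipilzarish), so the last vowel is not what conditions the rule; the final letter is.
"vilohor" ends in -r. The stems ending in -r (pilzar → pipilzarish, kagamer → pikagamerish) add pi- … -ish around the stem.
The other patterns: stems ending in -w repeat the first consonant+vowel as a prefix; stems ending in -z change the last vowel to 'a'; stems ending in -n or -p add -ak.
So vilohor → pivilohorish.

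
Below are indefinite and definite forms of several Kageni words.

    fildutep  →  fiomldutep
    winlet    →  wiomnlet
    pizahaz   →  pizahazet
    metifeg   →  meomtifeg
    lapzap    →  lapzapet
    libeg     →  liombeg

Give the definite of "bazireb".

baomzireb

"bazireb" has last vowel 'e'. The stems whose last vowel is 'e' (libeg → liombeg, fildutep → fiomldutep, metifeg → meomtifeg) insert -om- after the first vowel.
The other pattern: stems whose last vowel is 'a' add -et.
So bazireb → baomzireb.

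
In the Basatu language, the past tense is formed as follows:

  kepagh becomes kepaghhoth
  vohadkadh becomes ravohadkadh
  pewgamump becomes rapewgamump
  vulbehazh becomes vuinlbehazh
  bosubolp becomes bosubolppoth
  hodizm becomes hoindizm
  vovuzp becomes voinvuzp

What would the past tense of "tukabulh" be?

tukabulhhoth

vulbehazh and vohadkadh both end in -h yet inflect differently (vuinlbehazh, ravohadkadh), so the final letter is not what conditions the rule; the second-to-last letter is.
"tukabulh" has second-to-last letter 'l'. The one such stem in the data (bosubolp → bosubolppoth) doubles the final consonant and adds -oth (as does kepagh), so the same rule applies.
The other patterns: stems whose second-to-last letter is 'z' insert -in- after the first vowel; stems whose second-to-last letter is 'd' or 'm' add the prefix ra-.
So tukabulh → tukabulhhoth.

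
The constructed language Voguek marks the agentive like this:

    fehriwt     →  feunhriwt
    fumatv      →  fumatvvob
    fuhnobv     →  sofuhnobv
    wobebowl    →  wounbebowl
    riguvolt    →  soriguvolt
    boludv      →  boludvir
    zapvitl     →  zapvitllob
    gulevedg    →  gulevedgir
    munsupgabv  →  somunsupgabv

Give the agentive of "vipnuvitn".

vipnuvitnnob

boludv and fumatv both end in -v yet inflect differently (boludvir, fumatvvob), so the final letter is not what conditions the rule; the second-to-last letter is.
"vipnuvitn" has second-to-last letter 't'. The stems whose second-to-last letter is 't' (fumatv → fumatvvob, zapvitl → zapvitllob) double the final consonant and add -ob.
So vipnuvitn → vipnuvitnnob.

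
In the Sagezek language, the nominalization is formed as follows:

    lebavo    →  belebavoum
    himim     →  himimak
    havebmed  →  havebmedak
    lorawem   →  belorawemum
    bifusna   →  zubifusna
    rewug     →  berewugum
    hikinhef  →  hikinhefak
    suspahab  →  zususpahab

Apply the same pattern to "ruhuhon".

himim and lorawem both end in -m yet inflect differently (himimak, belorawemum), so the final letter is not what conditions the rule; the first letter is.
"ruhuhon" begins with r-. The one such stem in the data (rewug → berewugum) adds be- … -um around the stem, so the same rule applies.
So ruhuhon → beruhuhonum.

beruhuhonum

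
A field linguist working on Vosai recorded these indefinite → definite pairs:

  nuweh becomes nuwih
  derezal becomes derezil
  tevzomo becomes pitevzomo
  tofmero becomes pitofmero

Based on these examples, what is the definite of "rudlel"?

derezal and tofmero both have 3 vowels yet inflect differently (derezil, pitofmero), so the number of vowels is not what conditions the rule; whether the stem ends in a vowel or a consonant is.
"rudlel" ends in a consonant. The stems ending in a consonant (nuweh → nuwih, derezal → derezil) change the last vowel to 'i'.
So rudlel → rudlil.

rudlil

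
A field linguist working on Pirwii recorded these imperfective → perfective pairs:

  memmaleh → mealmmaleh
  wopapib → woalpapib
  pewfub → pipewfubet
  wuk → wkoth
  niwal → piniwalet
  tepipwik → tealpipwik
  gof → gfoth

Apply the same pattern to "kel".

wuk and tepipwik both end in -k yet inflect differently (wkoth, tealpipwik), so the final letter is not what conditions the rule; the number of vowels is.
"kel" has 1 vowel. The stems with 1 vowel (wuk → wkoth, gof → gfoth) delete the last vowel and add -oth.
The other patterns: stems with 2 vowels add pi- … -et around the stem; stems with 3 vowels insert -al- after the first vowel.
So kel → kloth.

kloth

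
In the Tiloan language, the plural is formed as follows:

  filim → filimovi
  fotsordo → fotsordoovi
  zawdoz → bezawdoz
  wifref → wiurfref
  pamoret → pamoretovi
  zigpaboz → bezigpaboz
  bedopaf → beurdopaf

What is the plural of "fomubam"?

zigpaboz and fotsordo both have last vowel 'o' yet inflect differently (bezigpaboz, fotsordoovi), so the last vowel is not what conditions the rule; the final letter is.
"fomubam" ends in -m. The one such stem in the data (filim → filimovi) adds -ovi, so the same rule applies.
The other patterns: stems ending in -z add the prefix be-; stems ending in -f insert -ur- after the first vowel.
So fomubam → fomubamovi.

fomubamovi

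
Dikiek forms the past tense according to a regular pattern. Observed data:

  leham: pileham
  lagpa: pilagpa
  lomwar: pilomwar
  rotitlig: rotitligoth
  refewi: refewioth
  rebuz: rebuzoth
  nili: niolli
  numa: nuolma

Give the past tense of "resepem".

refewi and nili both end in -i yet inflect differently (refewioth, niolli), so the final letter is not what conditions the rule; the first letter is.
"resepem" begins with r-. The stems beginning with r- (rotitlig → rotitligoth, refewi → refewioth, rebuz → rebuzoth) add -oth.
The other patterns: stems beginning with l- add the prefix pi-; stems beginning with n- insert -ol- after the first vowel.
So resepem → resepemoth.

resepemoth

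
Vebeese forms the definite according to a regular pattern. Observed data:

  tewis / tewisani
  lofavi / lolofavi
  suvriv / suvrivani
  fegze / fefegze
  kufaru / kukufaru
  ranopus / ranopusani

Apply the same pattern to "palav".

"palav" ends in a consonant. The stems ending in a consonant (tewis → tewisani, ranopus → ranopusani, suvriv → suvrivani) add -ani.
So palav → palavani.

palavani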